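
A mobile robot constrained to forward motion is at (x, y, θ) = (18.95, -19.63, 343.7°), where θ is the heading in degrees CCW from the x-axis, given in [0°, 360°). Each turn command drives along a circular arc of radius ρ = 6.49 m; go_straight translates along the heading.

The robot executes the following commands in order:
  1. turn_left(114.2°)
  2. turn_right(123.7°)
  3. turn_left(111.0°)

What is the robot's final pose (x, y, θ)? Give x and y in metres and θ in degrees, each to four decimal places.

set_pose: (x, y, θ) = (18.9500, -19.6300, 343.7000°), ρ = 6.49
turn_left(114.2°): centre at ρ to the left, rotate +114.2° → (27.1999, -12.5088, 457.9000° ≡ 97.9000°)
turn_right(123.7°): centre at ρ to the right, rotate −123.7° → (36.4530, -5.7738, -25.8000° ≡ 334.2000°)
turn_left(111.0°): centre at ρ to the left, rotate +111.0° → (45.7449, -0.4738, 445.2000° ≡ 85.2000°)

(45.7449, -0.4738, 85.2000°)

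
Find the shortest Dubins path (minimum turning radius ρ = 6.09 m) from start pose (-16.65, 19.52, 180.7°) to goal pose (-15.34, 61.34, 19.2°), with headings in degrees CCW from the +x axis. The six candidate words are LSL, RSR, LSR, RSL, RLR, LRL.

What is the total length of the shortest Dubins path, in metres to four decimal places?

Let ψ = atan2(Δy, Δx) = atan2(41.82, 1.31) = 88.2058° be the start→goal bearing.
Normalize: d = |goal − start| / ρ = 41.840513/6.09 = 6.870363, α = (θ_start − ψ) mod 360° = 92.4942° = 1.614328 rad, β = (θ_goal − ψ) mod 360° = 290.9942° = 5.078807 rad.
Common terms: sin α = 0.999053, cos α = -0.043518, sin β = -0.933617, cos β = 0.358273, cos(α−β) = -0.948324, d² = 47.201892. Work in radians in the unit-radius frame; every candidate has L = ρ·(t + p + q).
LSL: p² = 2 + d² − 2cos(α−β) + 2d(sin α − sin β) = 77.654822; p = √p² = 8.812197; φ = atan2(cos β − cos α, d + sin α − sin β) = 0.045611 rad; t = (φ − α) mod 2π = 4.714468 rad, q = (β − φ) mod 2π = 5.033196 rad → L = 6.09·(4.714468 + 8.812197 + 5.033196) = 6.09·18.559861 = 113.029555 m
RSR: p² = 2 + d² − 2cos(α−β) + 2d(sin β − sin α) = 24.542257; p = √p² = 4.954014; φ = atan2(cos α − cos β, d − sin α + sin β) = -0.081193 rad; t = (α − φ) mod 2π = 1.695521 rad, q = (φ − β) mod 2π = 1.123185 rad → L = 6.09·(1.695521 + 4.954014 + 1.123185) = 6.09·7.772721 = 47.335871 m
LSR: p² = d² − 2 + 2cos(α−β) + 2d(sin α + sin β) = 44.204381; p = √p² = 6.648638; φ = atan2(−cos α − cos β, d + sin α + sin β) − atan2(−2, p) = 0.246853 rad; t = (φ − α) mod 2π = 4.915710 rad, q = (φ − β) mod 2π = 1.451231 rad → L = 6.09·(4.915710 + 6.648638 + 1.451231) = 6.09·13.015579 = 79.264876 m
RSL: p² = d² − 2 + 2cos(α−β) − 2d(sin α + sin β) = 42.406109; p = √p² = 6.511997; φ = atan2(cos α + cos β, d − sin α − sin β) − atan2(2, p) = -0.251760 rad; t = (α − φ) mod 2π = 1.866088 rad, q = (β − φ) mod 2π = 5.330567 rad → L = 6.09·(1.866088 + 6.511997 + 5.330567) = 6.09·13.708652 = 83.485690 m
RLR: c = (6 − d² + 2cos(α−β) + 2d(sin α − sin β))/8 = -2.067782, |c| > 1 → infeasible
LRL: c = (6 − d² + 2cos(α−β) − 2d(sin α − sin β))/8 = -8.706853, |c| > 1 → infeasible
Shortest: RSR with L = 47.335871 m ≈ 47.3359 m

47.3359 m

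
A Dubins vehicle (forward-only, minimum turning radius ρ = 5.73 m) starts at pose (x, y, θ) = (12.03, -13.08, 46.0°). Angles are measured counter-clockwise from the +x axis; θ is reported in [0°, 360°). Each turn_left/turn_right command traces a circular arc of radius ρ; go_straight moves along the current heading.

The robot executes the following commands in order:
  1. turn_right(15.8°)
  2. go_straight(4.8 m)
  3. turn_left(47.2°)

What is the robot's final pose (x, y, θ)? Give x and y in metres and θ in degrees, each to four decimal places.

(20.1277, -5.9913, 77.4000°)

set_pose: (x, y, θ) = (12.0300, -13.0800, 46.0000°), ρ = 5.73
turn_right(15.8°): centre at ρ to the right, rotate −15.8° → (13.2695, -12.1081, 30.2000°)
go_straight(4.8): x += 4.8·cos θ, y += 4.8·sin θ → (17.4180, -9.6936, 30.2000°)
turn_left(47.2°): centre at ρ to the left, rotate +47.2° → (20.1277, -5.9913, 77.4000°)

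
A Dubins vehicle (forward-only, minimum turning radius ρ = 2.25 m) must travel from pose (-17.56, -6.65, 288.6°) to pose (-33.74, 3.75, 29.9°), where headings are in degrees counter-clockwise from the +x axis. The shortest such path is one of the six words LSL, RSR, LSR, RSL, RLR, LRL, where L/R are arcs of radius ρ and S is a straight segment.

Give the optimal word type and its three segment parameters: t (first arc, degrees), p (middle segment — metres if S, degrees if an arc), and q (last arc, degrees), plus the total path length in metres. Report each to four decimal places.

Let ψ = atan2(Δy, Δx) = atan2(10.40, -16.18) = 147.2684° be the start→goal bearing.
Normalize: d = |goal − start| / ρ = 19.234147/2.25 = 8.548510, α = (θ_start − ψ) mod 360° = 141.3316° = 2.466703 rad, β = (θ_goal − ψ) mod 360° = 242.6316° = 4.234721 rad.
Common terms: sin α = 0.624811, cos α = -0.780776, sin β = -0.888069, cos β = -0.459709, cos(α−β) = -0.195946, d² = 73.077017. Work in radians in the unit-radius frame; every candidate has L = ρ·(t + p + q).
LSL: p² = 2 + d² − 2cos(α−β) + 2d(sin α − sin β) = 101.334664; p = √p² = 10.066512; φ = atan2(cos β − cos α, d + sin α − sin β) = 0.031900 rad; t = (φ − α) mod 2π = 3.848383 rad, q = (β − φ) mod 2π = 4.202821 rad → L = 2.25·(3.848383 + 10.066512 + 4.202821) = 2.25·18.117716 = 40.764861 m
RSR: p² = 2 + d² − 2cos(α−β) + 2d(sin β − sin α) = 49.603155; p = √p² = 7.042951; φ = atan2(cos α − cos β, d − sin α + sin β) = -0.045603 rad; t = (α − φ) mod 2π = 2.512305 rad, q = (φ − β) mod 2π = 2.002861 rad → L = 2.25·(2.512305 + 7.042951 + 2.002861) = 2.25·11.558118 = 26.005764 m
LSR: p² = d² − 2 + 2cos(α−β) + 2d(sin α + sin β) = 66.184199; p = √p² = 8.135367; φ = atan2(−cos α − cos β, d + sin α + sin β) − atan2(−2, p) = 0.389678 rad; t = (φ − α) mod 2π = 4.206161 rad, q = (φ − β) mod 2π = 2.438142 rad → L = 2.25·(4.206161 + 8.135367 + 2.438142) = 2.25·14.779670 = 33.254257 m
RSL: p² = d² − 2 + 2cos(α−β) − 2d(sin α + sin β) = 75.186051; p = √p² = 8.670989; φ = atan2(cos α + cos β, d − sin α − sin β) − atan2(2, p) = -0.366547 rad; t = (α − φ) mod 2π = 2.833249 rad, q = (β − φ) mod 2π = 4.601268 rad → L = 2.25·(2.833249 + 8.670989 + 4.601268) = 2.25·16.105506 = 36.237388 m
RLR: c = (6 − d² + 2cos(α−β) + 2d(sin α − sin β))/8 = -5.200394, |c| > 1 → infeasible
LRL: c = (6 − d² + 2cos(α−β) − 2d(sin α − sin β))/8 = -11.666833, |c| > 1 → infeasible
Shortest: RSR with L = 26.005764 m ≈ 26.0058 m
Convert RSR to answer units (arcs ×180/π): t = 2.512305·180/π = 143.9445°, p = ρ·p = 2.25·7.042951 = 15.8466 m, q = 2.002861·180/π = 114.7555°, L = 26.0058 m.

RSR: t = 143.9445°, p = 15.8466 m, q = 114.7555°, L = 26.0058 m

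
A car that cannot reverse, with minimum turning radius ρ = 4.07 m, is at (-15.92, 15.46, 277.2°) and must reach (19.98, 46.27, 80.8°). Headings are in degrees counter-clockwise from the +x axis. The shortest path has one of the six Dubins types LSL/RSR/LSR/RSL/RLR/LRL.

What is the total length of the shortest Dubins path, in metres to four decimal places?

53.2537 m

Let ψ = atan2(Δy, Δx) = atan2(30.81, 35.90) = 40.6368° be the start→goal bearing.
Normalize: d = |goal − start| / ρ = 47.308203/4.07 = 11.623637, α = (θ_start − ψ) mod 360° = 236.5632° = 4.128807 rad, β = (θ_goal − ψ) mod 360° = 40.1632° = 0.700981 rad.
Common terms: sin α = -0.834494, cos α = -0.551016, sin β = 0.644967, cos β = 0.764210, cos(α−β) = -0.959314, d² = 135.108941. Work in radians in the unit-radius frame; every candidate has L = ρ·(t + p + q).
LSL: p² = 2 + d² − 2cos(α−β) + 2d(sin α − sin β) = 104.634111; p = √p² = 10.229082; φ = atan2(cos β − cos α, d + sin α − sin β) = 0.128934 rad; t = (φ − α) mod 2π = 2.283312 rad, q = (β − φ) mod 2π = 0.572047 rad → L = 4.07·(2.283312 + 10.229082 + 0.572047) = 4.07·13.084440 = 53.253672 m
RSR: p² = 2 + d² − 2cos(α−β) + 2d(sin β − sin α) = 173.421027; p = √p² = 13.168942; φ = atan2(cos α − cos β, d − sin α + sin β) = -0.100040 rad; t = (α − φ) mod 2π = 4.228848 rad, q = (φ − β) mod 2π = 5.482164 rad → L = 4.07·(4.228848 + 13.168942 + 5.482164) = 4.07·22.879954 = 93.121412 m
LSR: p² = d² − 2 + 2cos(α−β) + 2d(sin α + sin β) = 126.784327; p = √p² = 11.259855; φ = atan2(−cos α − cos β, d + sin α + sin β) − atan2(−2, p) = 0.157146 rad; t = (φ − α) mod 2π = 2.311523 rad, q = (φ − β) mod 2π = 5.739350 rad → L = 4.07·(2.311523 + 11.259855 + 5.739350) = 4.07·19.310728 = 78.594664 m
RSL: p² = d² − 2 + 2cos(α−β) − 2d(sin α + sin β) = 135.596300; p = √p² = 11.644582; φ = atan2(cos α + cos β, d − sin α − sin β) − atan2(2, p) = -0.152049 rad; t = (α − φ) mod 2π = 4.280856 rad, q = (β − φ) mod 2π = 0.853030 rad → L = 4.07·(4.280856 + 11.644582 + 0.853030) = 4.07·16.778468 = 68.288366 m
RLR: c = (6 − d² + 2cos(α−β) + 2d(sin α − sin β))/8 = -20.677628, |c| > 1 → infeasible
LRL: c = (6 − d² + 2cos(α−β) − 2d(sin α − sin β))/8 = -12.079264, |c| > 1 → infeasible
Shortest: LSL with L = 53.253672 m ≈ 53.2537 m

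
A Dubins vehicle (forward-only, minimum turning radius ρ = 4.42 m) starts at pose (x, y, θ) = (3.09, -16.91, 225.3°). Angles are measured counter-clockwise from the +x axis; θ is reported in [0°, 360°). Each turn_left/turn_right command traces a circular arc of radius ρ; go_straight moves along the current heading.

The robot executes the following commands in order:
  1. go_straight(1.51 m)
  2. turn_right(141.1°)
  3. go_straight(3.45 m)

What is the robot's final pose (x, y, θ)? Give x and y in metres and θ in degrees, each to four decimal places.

set_pose: (x, y, θ) = (3.0900, -16.9100, 225.3000°), ρ = 4.42
go_straight(1.51): x += 1.51·cos θ, y += 1.51·sin θ → (2.0279, -17.9833, 225.3000°)
turn_right(141.1°): centre at ρ to the right, rotate −141.1° → (-5.5112, -14.4276, 84.2000°)
go_straight(3.45): x += 3.45·cos θ, y += 3.45·sin θ → (-5.1626, -10.9953, 84.2000°)

(-5.1626, -10.9953, 84.2000°)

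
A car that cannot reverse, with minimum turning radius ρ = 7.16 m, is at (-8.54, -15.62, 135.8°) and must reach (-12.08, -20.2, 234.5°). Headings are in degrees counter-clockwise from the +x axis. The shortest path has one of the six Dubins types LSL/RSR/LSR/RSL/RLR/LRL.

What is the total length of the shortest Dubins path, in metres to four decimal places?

Let ψ = atan2(Δy, Δx) = atan2(-4.58, -3.54) = -127.7014° be the start→goal bearing.
Normalize: d = |goal − start| / ρ = 5.788610/7.16 = 0.808465, α = (θ_start − ψ) mod 360° = 263.5014° = 4.598966 rad, β = (θ_goal − ψ) mod 360° = 2.2014° = 0.038421 rad.
Common terms: sin α = -0.993575, cos α = -0.113180, sin β = 0.038412, cos β = 0.999262, cos(α−β) = -0.151261, d² = 0.653616. Work in radians in the unit-radius frame; every candidate has L = ρ·(t + p + q).
LSL: p² = 2 + d² − 2cos(α−β) + 2d(sin α − sin β) = 1.287488; p = √p² = 1.134675; φ = atan2(cos β − cos α, d + sin α − sin β) = 1.769084 rad; t = (φ − α) mod 2π = 3.453303 rad, q = (β − φ) mod 2π = 4.552522 rad → L = 7.16·(3.453303 + 1.134675 + 4.552522) = 7.16·9.140501 = 65.445984 m
RSR: p² = 2 + d² − 2cos(α−β) + 2d(sin β − sin α) = 4.624787; p = √p² = 2.150532; φ = atan2(cos α − cos β, d − sin α + sin β) = -0.543678 rad; t = (α − φ) mod 2π = 5.142644 rad, q = (φ − β) mod 2π = 5.701087 rad → L = 7.16·(5.142644 + 2.150532 + 5.701087) = 7.16·12.994262 = 93.038918 m
LSR: p² = d² − 2 + 2cos(α−β) + 2d(sin α + sin β) = -3.193338 < 0 → infeasible
RSL: p² = d² − 2 + 2cos(α−β) − 2d(sin α + sin β) = -0.104474 < 0 → infeasible
RLR: c = (6 − d² + 2cos(α−β) + 2d(sin α − sin β))/8 = 0.421902; p = 2π − arccos c = 5.147931 rad; φ = atan2(cos α − cos β, d − sin α + sin β) = -0.543678 rad; t = (α − φ + p/2) mod 2π = 1.433424 rad, q = (α − β − t + p) mod 2π = 1.991867 rad → L = 7.16·(1.433424 + 5.147931 + 1.991867) = 7.16·8.573222 = 61.384266 m
LRL: c = (6 − d² + 2cos(α−β) − 2d(sin α − sin β))/8 = 0.839064; p = 2π − arccos c = 5.707949 rad; φ = atan2(cos β − cos α, d + sin α − sin β) = 1.769084 rad; t = (φ − α + p/2) mod 2π = 0.024093 rad, q = (β − α − t + p) mod 2π = 1.123311 rad → L = 7.16·(0.024093 + 5.707949 + 1.123311) = 7.16·6.855354 = 49.084331 m
Shortest: LRL with L = 49.084331 m ≈ 49.0843 m

49.0843 m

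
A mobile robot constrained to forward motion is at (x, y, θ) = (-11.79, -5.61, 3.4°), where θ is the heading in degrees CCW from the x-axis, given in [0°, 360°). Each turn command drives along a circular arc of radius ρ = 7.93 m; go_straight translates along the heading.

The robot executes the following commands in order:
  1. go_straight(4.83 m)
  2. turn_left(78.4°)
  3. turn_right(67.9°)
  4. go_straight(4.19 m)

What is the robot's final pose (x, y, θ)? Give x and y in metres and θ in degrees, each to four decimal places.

set_pose: (x, y, θ) = (-11.7900, -5.6100, 3.4000°), ρ = 7.93
go_straight(4.83): x += 4.83·cos θ, y += 4.83·sin θ → (-6.9685, -5.3236, 3.4000°)
turn_left(78.4°): centre at ρ to the left, rotate +78.4° → (0.4101, 1.4614, 81.8000°)
turn_right(67.9°): centre at ρ to the right, rotate −67.9° → (6.3540, 8.0282, 13.9000°)
go_straight(4.19): x += 4.19·cos θ, y += 4.19·sin θ → (10.4213, 9.0347, 13.9000°)

(10.4213, 9.0347, 13.9000°)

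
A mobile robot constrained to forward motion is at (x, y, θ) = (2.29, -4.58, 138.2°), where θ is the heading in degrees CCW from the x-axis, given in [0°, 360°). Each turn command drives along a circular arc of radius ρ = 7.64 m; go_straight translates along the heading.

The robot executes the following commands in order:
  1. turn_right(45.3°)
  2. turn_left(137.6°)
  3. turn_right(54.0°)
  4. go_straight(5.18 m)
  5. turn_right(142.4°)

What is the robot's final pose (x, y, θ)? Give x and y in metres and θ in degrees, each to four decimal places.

set_pose: (x, y, θ) = (2.2900, -4.5800, 138.2000°), ρ = 7.64
turn_right(45.3°): centre at ρ to the right, rotate −45.3° → (-0.2479, 0.7289, 92.9000°)
turn_left(137.6°): centre at ρ to the left, rotate +137.6° → (-13.7733, 5.2020, 230.5000°)
turn_right(54.0°): centre at ρ to the right, rotate −54.0° → (-20.1350, 2.4359, 176.5000°)
go_straight(5.18): x += 5.18·cos θ, y += 5.18·sin θ → (-25.3053, 2.7521, 176.5000°)
turn_right(142.4°): centre at ρ to the right, rotate −142.4° → (-29.1222, 16.7043, 34.1000°)

(-29.1222, 16.7043, 34.1000°)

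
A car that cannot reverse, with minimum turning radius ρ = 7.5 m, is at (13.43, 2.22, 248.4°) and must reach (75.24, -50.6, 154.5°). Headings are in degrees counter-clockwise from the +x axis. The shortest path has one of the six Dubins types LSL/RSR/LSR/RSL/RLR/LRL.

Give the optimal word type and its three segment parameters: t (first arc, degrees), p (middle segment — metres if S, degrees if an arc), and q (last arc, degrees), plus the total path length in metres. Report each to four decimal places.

Let ψ = atan2(Δy, Δx) = atan2(-52.82, 61.81) = -40.5157° be the start→goal bearing.
Normalize: d = |goal − start| / ρ = 81.304542/7.5 = 10.840606, α = (θ_start − ψ) mod 360° = 288.9157° = 5.042530 rad, β = (θ_goal − ψ) mod 360° = 195.0157° = 3.403666 rad.
Common terms: sin α = -0.945997, cos α = 0.324176, sin β = -0.259083, cos β = -0.965855, cos(α−β) = -0.068015, d² = 117.518729. Work in radians in the unit-radius frame; every candidate has L = ρ·(t + p + q).
LSL: p² = 2 + d² − 2cos(α−β) + 2d(sin α − sin β) = 104.761650; p = √p² = 10.235314; φ = atan2(cos β − cos α, d + sin α − sin β) = -0.126373 rad; t = (φ − α) mod 2π = 1.114282 rad, q = (β − φ) mod 2π = 3.530039 rad → L = 7.5·(1.114282 + 10.235314 + 3.530039) = 7.5·14.879635 = 111.597263 m
RSR: p² = 2 + d² − 2cos(α−β) + 2d(sin β − sin α) = 134.547869; p = √p² = 11.599477; φ = atan2(cos α − cos β, d − sin α + sin β) = 0.111445 rad; t = (α − φ) mod 2π = 4.931085 rad, q = (φ − β) mod 2π = 2.990965 rad → L = 7.5·(4.931085 + 11.599477 + 2.990965) = 7.5·19.521527 = 146.411449 m
LSR: p² = d² − 2 + 2cos(α−β) + 2d(sin α + sin β) = 89.255102; p = √p² = 9.447492; φ = atan2(−cos α − cos β, d + sin α + sin β) − atan2(−2, p) = 0.275113 rad; t = (φ − α) mod 2π = 1.515769 rad, q = (φ − β) mod 2π = 3.154633 rad → L = 7.5·(1.515769 + 9.447492 + 3.154633) = 7.5·14.117893 = 105.884199 m
RSL: p² = d² − 2 + 2cos(α−β) − 2d(sin α + sin β) = 141.510295; p = √p² = 11.895810; φ = atan2(cos α + cos β, d − sin α − sin β) − atan2(2, p) = -0.219789 rad; t = (α − φ) mod 2π = 5.262319 rad, q = (β − φ) mod 2π = 3.623455 rad → L = 7.5·(5.262319 + 11.895810 + 3.623455) = 7.5·20.781583 = 155.861874 m
RLR: c = (6 − d² + 2cos(α−β) + 2d(sin α − sin β))/8 = -15.818484, |c| > 1 → infeasible
LRL: c = (6 − d² + 2cos(α−β) − 2d(sin α − sin β))/8 = -12.095206, |c| > 1 → infeasible
Shortest: LSR with L = 105.884199 m ≈ 105.8842 m
Convert LSR to answer units (arcs ×180/π): t = 1.515769·180/π = 86.8471°, p = ρ·p = 7.5·9.447492 = 70.8562 m, q = 3.154633·180/π = 180.7471°, L = 105.8842 m.

LSR: t = 86.8471°, p = 70.8562 m, q = 180.7471°, L = 105.8842 m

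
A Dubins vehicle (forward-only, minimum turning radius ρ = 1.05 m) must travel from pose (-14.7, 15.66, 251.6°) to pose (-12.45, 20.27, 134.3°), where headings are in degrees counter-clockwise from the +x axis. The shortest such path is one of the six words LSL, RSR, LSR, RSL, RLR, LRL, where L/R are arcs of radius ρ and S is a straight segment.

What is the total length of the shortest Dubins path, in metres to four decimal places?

8.6857 m

Let ψ = atan2(Δy, Δx) = atan2(4.61, 2.25) = 63.9844° be the start→goal bearing.
Normalize: d = |goal − start| / ρ = 5.129776/1.05 = 4.885501, α = (θ_start − ψ) mod 360° = 187.6156° = 3.274510 rad, β = (θ_goal − ψ) mod 360° = 70.3156° = 1.227239 rad.
Common terms: sin α = -0.132526, cos α = -0.991180, sin β = 0.941562, cos β = 0.336839, cos(α−β) = -0.458650, d² = 23.868118. Work in radians in the unit-radius frame; every candidate has L = ρ·(t + p + q).
LSL: p² = 2 + d² − 2cos(α−β) + 2d(sin α − sin β) = 16.290499; p = √p² = 4.036149; φ = atan2(cos β − cos α, d + sin α − sin β) = 0.335277 rad; t = (φ − α) mod 2π = 3.343953 rad, q = (β − φ) mod 2π = 0.891961 rad → L = 1.05·(3.343953 + 4.036149 + 0.891961) = 1.05·8.272063 = 8.685666 m
RSR: p² = 2 + d² − 2cos(α−β) + 2d(sin β − sin α) = 37.280335; p = √p² = 6.105762; φ = atan2(cos α − cos β, d − sin α + sin β) = -0.219255 rad; t = (α − φ) mod 2π = 3.493765 rad, q = (φ − β) mod 2π = 4.836692 rad → L = 1.05·(3.493765 + 6.105762 + 4.836692) = 1.05·14.436219 = 15.158030 m
LSR: p² = d² − 2 + 2cos(α−β) + 2d(sin α + sin β) = 28.855912; p = √p² = 5.371770; φ = atan2(−cos α − cos β, d + sin α + sin β) − atan2(−2, p) = 0.470821 rad; t = (φ − α) mod 2π = 3.479497 rad, q = (φ − β) mod 2π = 5.526768 rad → L = 1.05·(3.479497 + 5.371770 + 5.526768) = 1.05·14.378035 = 15.096936 m
RSL: p² = d² − 2 + 2cos(α−β) − 2d(sin α + sin β) = 13.045725; p = √p² = 3.611887; φ = atan2(cos α + cos β, d − sin α − sin β) − atan2(2, p) = -0.664859 rad; t = (α − φ) mod 2π = 3.939369 rad, q = (β − φ) mod 2π = 1.892098 rad → L = 1.05·(3.939369 + 3.611887 + 1.892098) = 1.05·9.443353 = 9.915521 m
RLR: c = (6 − d² + 2cos(α−β) + 2d(sin α − sin β))/8 = -3.660042, |c| > 1 → infeasible
LRL: c = (6 − d² + 2cos(α−β) − 2d(sin α − sin β))/8 = -1.036312, |c| > 1 → infeasible
Shortest: LSL with L = 8.685666 m ≈ 8.6857 m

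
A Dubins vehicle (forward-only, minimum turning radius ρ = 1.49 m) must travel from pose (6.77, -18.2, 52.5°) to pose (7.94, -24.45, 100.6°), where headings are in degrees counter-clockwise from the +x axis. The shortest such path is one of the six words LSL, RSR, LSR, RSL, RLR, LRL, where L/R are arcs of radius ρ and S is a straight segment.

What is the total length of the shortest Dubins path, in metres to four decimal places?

13.3839 m

Let ψ = atan2(Δy, Δx) = atan2(-6.25, 1.17) = -79.3970° be the start→goal bearing.
Normalize: d = |goal − start| / ρ = 6.358569/1.49 = 4.267496, α = (θ_start − ψ) mod 360° = 131.8970° = 2.302036 rad, β = (θ_goal − ψ) mod 360° = 179.9970° = 3.141539 rad.
Common terms: sin α = 0.744347, cos α = -0.667793, sin β = 0.000053, cos β = -1.000000, cos(α−β) = 0.667833, d² = 18.211522. Work in radians in the unit-radius frame; every candidate has L = ρ·(t + p + q).
LSL: p² = 2 + d² − 2cos(α−β) + 2d(sin α − sin β) = 25.228399; p = √p² = 5.022788; φ = atan2(cos β − cos α, d + sin α − sin β) = -0.066188 rad; t = (φ − α) mod 2π = 3.914961 rad, q = (β − φ) mod 2π = 3.207728 rad → L = 1.49·(3.914961 + 5.022788 + 3.207728) = 1.49·12.145477 = 18.096760 m
RSR: p² = 2 + d² − 2cos(α−β) + 2d(sin β − sin α) = 12.523315; p = √p² = 3.538830; φ = atan2(cos α − cos β, d − sin α + sin β) = 0.094013 rad; t = (α − φ) mod 2π = 2.208023 rad, q = (φ − β) mod 2π = 3.235659 rad → L = 1.49·(2.208023 + 3.538830 + 3.235659) = 1.49·8.982512 = 13.383942 m
LSR: p² = d² − 2 + 2cos(α−β) + 2d(sin α + sin β) = 23.900638; p = √p² = 4.888828; φ = atan2(−cos α − cos β, d + sin α + sin β) − atan2(−2, p) = 0.709564 rad; t = (φ − α) mod 2π = 4.690713 rad, q = (φ − β) mod 2π = 3.851210 rad → L = 1.49·(4.690713 + 4.888828 + 3.851210) = 1.49·13.430750 = 20.011818 m
RSL: p² = d² − 2 + 2cos(α−β) − 2d(sin α + sin β) = 11.193736; p = √p² = 3.345704; φ = atan2(cos α + cos β, d − sin α − sin β) − atan2(2, p) = -0.980919 rad; t = (α − φ) mod 2π = 3.282955 rad, q = (β − φ) mod 2π = 4.122459 rad → L = 1.49·(3.282955 + 3.345704 + 4.122459) = 1.49·10.751118 = 16.019166 m
RLR: c = (6 − d² + 2cos(α−β) + 2d(sin α − sin β))/8 = -0.565414; p = 2π − arccos c = 4.111453 rad; φ = atan2(cos α − cos β, d − sin α + sin β) = 0.094013 rad; t = (α − φ + p/2) mod 2π = 4.263750 rad, q = (α − β − t + p) mod 2π = 5.291386 rad → L = 1.49·(4.263750 + 4.111453 + 5.291386) = 1.49·13.666589 = 20.363217 m
LRL: c = (6 − d² + 2cos(α−β) − 2d(sin α − sin β))/8 = -2.153550, |c| > 1 → infeasible
Shortest: RSR with L = 13.383942 m ≈ 13.3839 m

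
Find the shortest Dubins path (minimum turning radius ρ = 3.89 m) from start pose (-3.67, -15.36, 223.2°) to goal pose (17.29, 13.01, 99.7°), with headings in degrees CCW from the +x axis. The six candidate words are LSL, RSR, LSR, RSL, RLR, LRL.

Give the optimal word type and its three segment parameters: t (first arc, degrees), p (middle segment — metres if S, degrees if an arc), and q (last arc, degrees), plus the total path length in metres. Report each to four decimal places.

RSL: t = 185.8649°, p = 30.8223 m, q = 62.3649°, L = 47.6755 m

Let ψ = atan2(Δy, Δx) = atan2(28.37, 20.96) = 53.5427° be the start→goal bearing.
Normalize: d = |goal − start| / ρ = 35.272915/3.89 = 9.067587, α = (θ_start − ψ) mod 360° = 169.6573° = 2.961079 rad, β = (θ_goal − ψ) mod 360° = 46.1573° = 0.805597 rad.
Common terms: sin α = 0.179535, cos α = -0.983752, sin β = 0.721244, cos β = 0.692681, cos(α−β) = -0.551937, d² = 82.221139. Work in radians in the unit-radius frame; every candidate has L = ρ·(t + p + q).
LSL: p² = 2 + d² − 2cos(α−β) + 2d(sin α − sin β) = 75.501026; p = √p² = 8.689133; φ = atan2(cos β − cos α, d + sin α − sin β) = 0.194152 rad; t = (φ − α) mod 2π = 3.516259 rad, q = (β − φ) mod 2π = 0.611445 rad → L = 3.89·(3.516259 + 8.689133 + 0.611445) = 3.89·12.816836 = 49.857493 m
RSR: p² = 2 + d² − 2cos(α−β) + 2d(sin β − sin α) = 95.149001; p = √p² = 9.754435; φ = atan2(cos α − cos β, d − sin α + sin β) = -0.172721 rad; t = (α − φ) mod 2π = 3.133800 rad, q = (φ − β) mod 2π = 5.304867 rad → L = 3.89·(3.133800 + 9.754435 + 5.304867) = 3.89·18.193102 = 70.771166 m
LSR: p² = d² − 2 + 2cos(α−β) + 2d(sin α + sin β) = 95.453060; p = √p² = 9.770008; φ = atan2(−cos α − cos β, d + sin α + sin β) − atan2(−2, p) = 0.231110 rad; t = (φ − α) mod 2π = 3.553216 rad, q = (φ − β) mod 2π = 5.708698 rad → L = 3.89·(3.553216 + 9.770008 + 5.708698) = 3.89·19.031922 = 74.034178 m
RSL: p² = d² − 2 + 2cos(α−β) − 2d(sin α + sin β) = 62.781470; p = √p² = 7.923476; φ = atan2(cos α + cos β, d − sin α − sin β) − atan2(2, p) = -0.282875 rad; t = (α − φ) mod 2π = 3.243954 rad, q = (β − φ) mod 2π = 1.088472 rad → L = 3.89·(3.243954 + 7.923476 + 1.088472) = 3.89·12.255902 = 47.675460 m
RLR: c = (6 − d² + 2cos(α−β) + 2d(sin α − sin β))/8 = -10.893625, |c| > 1 → infeasible
LRL: c = (6 − d² + 2cos(α−β) − 2d(sin α − sin β))/8 = -8.437628, |c| > 1 → infeasible
Shortest: RSL with L = 47.675460 m ≈ 47.6755 m
Convert RSL to answer units (arcs ×180/π): t = 3.243954·180/π = 185.8649°, p = ρ·p = 3.89·7.923476 = 30.8223 m, q = 1.088472·180/π = 62.3649°, L = 47.6755 m.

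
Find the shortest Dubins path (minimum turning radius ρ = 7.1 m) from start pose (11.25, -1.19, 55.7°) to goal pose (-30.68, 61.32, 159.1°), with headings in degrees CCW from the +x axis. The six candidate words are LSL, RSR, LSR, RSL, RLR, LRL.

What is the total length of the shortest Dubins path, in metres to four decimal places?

Let ψ = atan2(Δy, Δx) = atan2(62.51, -41.93) = 123.8526° be the start→goal bearing.
Normalize: d = |goal − start| / ρ = 75.270346/7.1 = 10.601457, α = (θ_start − ψ) mod 360° = 291.8474° = 5.093698 rad, β = (θ_goal − ψ) mod 360° = 35.2474° = 0.615183 rad.
Common terms: sin α = -0.928178, cos α = 0.372135, sin β = 0.577108, cos β = 0.816668, cos(α−β) = -0.231748, d² = 112.390895. Work in radians in the unit-radius frame; every candidate has L = ρ·(t + p + q).
LSL: p² = 2 + d² − 2cos(α−β) + 2d(sin α − sin β) = 82.937936; p = √p² = 9.107027; φ = atan2(cos β − cos α, d + sin α − sin β) = 0.048831 rad; t = (φ − α) mod 2π = 1.238319 rad, q = (β − φ) mod 2π = 0.566351 rad → L = 7.1·(1.238319 + 9.107027 + 0.566351) = 7.1·10.911697 = 77.473050 m
RSR: p² = 2 + d² − 2cos(α−β) + 2d(sin β − sin α) = 146.770845; p = √p² = 12.114902; φ = atan2(cos α − cos β, d − sin α + sin β) = -0.036701 rad; t = (α − φ) mod 2π = 5.130399 rad, q = (φ − β) mod 2π = 5.631301 rad → L = 7.1·(5.130399 + 12.114902 + 5.631301) = 7.1·22.876602 = 162.423874 m
LSR: p² = d² − 2 + 2cos(α−β) + 2d(sin α + sin β) = 102.483676; p = √p² = 10.123422; φ = atan2(−cos α − cos β, d + sin α + sin β) − atan2(−2, p) = 0.079589 rad; t = (φ − α) mod 2π = 1.269077 rad, q = (φ − β) mod 2π = 5.747592 rad → L = 7.1·(1.269077 + 10.123422 + 5.747592) = 7.1·17.140091 = 121.694647 m
RSL: p² = d² − 2 + 2cos(α−β) − 2d(sin α + sin β) = 117.371122; p = √p² = 10.833795; φ = atan2(cos α + cos β, d − sin α − sin β) − atan2(2, p) = -0.074434 rad; t = (α − φ) mod 2π = 5.168132 rad, q = (β − φ) mod 2π = 0.689617 rad → L = 7.1·(5.168132 + 10.833795 + 0.689617) = 7.1·16.691544 = 118.509960 m
RLR: c = (6 − d² + 2cos(α−β) + 2d(sin α − sin β))/8 = -17.346356, |c| > 1 → infeasible
LRL: c = (6 − d² + 2cos(α−β) − 2d(sin α − sin β))/8 = -9.367242, |c| > 1 → infeasible
Shortest: LSL with L = 77.473050 m ≈ 77.4731 m

77.4731 m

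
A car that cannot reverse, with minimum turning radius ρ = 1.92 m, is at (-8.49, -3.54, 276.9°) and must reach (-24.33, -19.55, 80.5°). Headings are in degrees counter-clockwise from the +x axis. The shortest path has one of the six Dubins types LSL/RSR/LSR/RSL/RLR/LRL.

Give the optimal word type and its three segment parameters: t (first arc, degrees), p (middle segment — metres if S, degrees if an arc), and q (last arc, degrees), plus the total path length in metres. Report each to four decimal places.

RSR: t = 43.6971°, p = 20.1011 m, q = 152.7029°, L = 26.6826 m

Let ψ = atan2(Δy, Δx) = atan2(-16.01, -15.84) = -134.6942° be the start→goal bearing.
Normalize: d = |goal − start| / ρ = 22.521672/1.92 = 11.730037, α = (θ_start − ψ) mod 360° = 51.5942° = 0.900488 rad, β = (θ_goal − ψ) mod 360° = 215.1942° = 3.755847 rad.
Common terms: sin α = 0.783630, cos α = 0.621227, sin β = -0.576349, cos β = -0.817203, cos(α−β) = -0.959314, d² = 137.593777. Work in radians in the unit-radius frame; every candidate has L = ρ·(t + p + q).
LSL: p² = 2 + d² − 2cos(α−β) + 2d(sin α − sin β) = 173.417633; p = √p² = 13.168813; φ = atan2(cos β − cos α, d + sin α − sin β) = -0.109448 rad; t = (φ − α) mod 2π = 5.273248 rad, q = (β − φ) mod 2π = 3.865296 rad → L = 1.92·(5.273248 + 13.168813 + 3.865296) = 1.92·22.307357 = 42.830125 m
RSR: p² = 2 + d² − 2cos(α−β) + 2d(sin β − sin α) = 109.607177; p = √p² = 10.469345; φ = atan2(cos α − cos β, d − sin α + sin β) = 0.137831 rad; t = (α − φ) mod 2π = 0.762658 rad, q = (φ − β) mod 2π = 2.665169 rad → L = 1.92·(0.762658 + 10.469345 + 2.665169) = 1.92·13.897171 = 26.682569 m
LSR: p² = d² − 2 + 2cos(α−β) + 2d(sin α + sin β) = 138.537978; p = √p² = 11.770216; φ = atan2(−cos α − cos β, d + sin α + sin β) − atan2(−2, p) = 0.184728 rad; t = (φ − α) mod 2π = 5.567425 rad, q = (φ − β) mod 2π = 2.712067 rad → L = 1.92·(5.567425 + 11.770216 + 2.712067) = 1.92·20.049708 = 38.495439 m
RSL: p² = d² − 2 + 2cos(α−β) − 2d(sin α + sin β) = 128.812321; p = √p² = 11.349552; φ = atan2(cos α + cos β, d − sin α − sin β) − atan2(2, p) = -0.191434 rad; t = (α − φ) mod 2π = 1.091922 rad, q = (β − φ) mod 2π = 3.947281 rad → L = 1.92·(1.091922 + 11.349552 + 3.947281) = 1.92·16.388755 = 31.466409 m
RLR: c = (6 − d² + 2cos(α−β) + 2d(sin α − sin β))/8 = -12.700897, |c| > 1 → infeasible
LRL: c = (6 − d² + 2cos(α−β) − 2d(sin α − sin β))/8 = -20.677204, |c| > 1 → infeasible
Shortest: RSR with L = 26.682569 m ≈ 26.6826 m
Convert RSR to answer units (arcs ×180/π): t = 0.762658·180/π = 43.6971°, p = ρ·p = 1.92·10.469345 = 20.1011 m, q = 2.665169·180/π = 152.7029°, L = 26.6826 m.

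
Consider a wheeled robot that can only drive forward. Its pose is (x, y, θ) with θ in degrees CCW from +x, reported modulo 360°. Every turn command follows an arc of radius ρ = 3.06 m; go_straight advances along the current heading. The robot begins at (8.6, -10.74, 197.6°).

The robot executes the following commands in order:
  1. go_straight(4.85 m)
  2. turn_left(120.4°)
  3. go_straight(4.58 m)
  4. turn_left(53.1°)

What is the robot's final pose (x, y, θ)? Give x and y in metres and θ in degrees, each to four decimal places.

set_pose: (x, y, θ) = (8.6000, -10.7400, 197.6000°), ρ = 3.06
go_straight(4.85): x += 4.85·cos θ, y += 4.85·sin θ → (3.9770, -12.2065, 197.6000°)
turn_left(120.4°): centre at ρ to the left, rotate +120.4° → (2.8547, -17.3973, 318.0000°)
go_straight(4.58): x += 4.58·cos θ, y += 4.58·sin θ → (6.2583, -20.4619, 318.0000°)
turn_left(53.1°): centre at ρ to the left, rotate +53.1° → (8.8950, -21.1906, 371.1000° ≡ 11.1000°)

(8.8950, -21.1906, 11.1000°)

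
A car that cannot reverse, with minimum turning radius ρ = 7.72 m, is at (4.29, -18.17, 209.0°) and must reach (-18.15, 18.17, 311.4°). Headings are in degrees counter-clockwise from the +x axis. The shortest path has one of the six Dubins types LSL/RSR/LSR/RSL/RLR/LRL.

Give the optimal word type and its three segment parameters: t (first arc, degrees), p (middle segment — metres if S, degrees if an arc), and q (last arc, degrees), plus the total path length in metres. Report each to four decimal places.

RSR: t = 73.9935°, p = 34.6275 m, q = 183.6065°, L = 69.3364 m

Let ψ = atan2(Δy, Δx) = atan2(36.34, -22.44) = 121.6954° be the start→goal bearing.
Normalize: d = |goal − start| / ρ = 42.710060/7.72 = 5.532391, α = (θ_start − ψ) mod 360° = 87.3046° = 1.523753 rad, β = (θ_goal − ψ) mod 360° = 189.7046° = 3.310970 rad.
Common terms: sin α = 0.998894, cos α = 0.047026, sin β = -0.168569, cos β = -0.985690, cos(α−β) = -0.214735, d² = 30.607352. Work in radians in the unit-radius frame; every candidate has L = ρ·(t + p + q).
LSL: p² = 2 + d² − 2cos(α−β) + 2d(sin α − sin β) = 45.954540; p = √p² = 6.778978; φ = atan2(cos β − cos α, d + sin α − sin β) = -0.152936 rad; t = (φ − α) mod 2π = 4.606496 rad, q = (β − φ) mod 2π = 3.463907 rad → L = 7.72·(4.606496 + 6.778978 + 3.463907) = 7.72·14.849380 = 114.637216 m
RSR: p² = 2 + d² − 2cos(α−β) + 2d(sin β − sin α) = 20.119105; p = √p² = 4.485433; φ = atan2(cos α − cos β, d − sin α + sin β) = 0.232322 rad; t = (α − φ) mod 2π = 1.291431 rad, q = (φ − β) mod 2π = 3.204537 rad → L = 7.72·(1.291431 + 4.485433 + 3.204537) = 7.72·8.981401 = 69.336413 m
LSR: p² = d² − 2 + 2cos(α−β) + 2d(sin α + sin β) = 37.365246; p = √p² = 6.112712; φ = atan2(−cos α − cos β, d + sin α + sin β) − atan2(−2, p) = 0.462678 rad; t = (φ − α) mod 2π = 5.222110 rad, q = (φ − β) mod 2π = 3.434893 rad → L = 7.72·(5.222110 + 6.112712 + 3.434893) = 7.72·14.769715 = 114.022201 m
RSL: p² = d² − 2 + 2cos(α−β) − 2d(sin α + sin β) = 18.990517; p = √p² = 4.357811; φ = atan2(cos α + cos β, d − sin α − sin β) − atan2(2, p) = -0.627306 rad; t = (α − φ) mod 2π = 2.151059 rad, q = (β − φ) mod 2π = 3.938276 rad → L = 7.72·(2.151059 + 4.357811 + 3.938276) = 7.72·10.447147 = 80.651972 m
RLR: c = (6 − d² + 2cos(α−β) + 2d(sin α − sin β))/8 = -1.514888, |c| > 1 → infeasible
LRL: c = (6 − d² + 2cos(α−β) − 2d(sin α − sin β))/8 = -4.744317, |c| > 1 → infeasible
Shortest: RSR with L = 69.336413 m ≈ 69.3364 m
Convert RSR to answer units (arcs ×180/π): t = 1.291431·180/π = 73.9935°, p = ρ·p = 7.72·4.485433 = 34.6275 m, q = 3.204537·180/π = 183.6065°, L = 69.3364 m.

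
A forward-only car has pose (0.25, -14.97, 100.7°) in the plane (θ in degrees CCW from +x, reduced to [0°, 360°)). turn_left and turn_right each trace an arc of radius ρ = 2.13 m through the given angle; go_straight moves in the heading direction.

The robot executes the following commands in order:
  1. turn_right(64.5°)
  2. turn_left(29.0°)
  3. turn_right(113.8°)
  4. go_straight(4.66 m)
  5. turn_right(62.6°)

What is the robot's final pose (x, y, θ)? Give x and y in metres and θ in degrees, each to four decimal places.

(8.7617, -17.1895, 248.8000°)

set_pose: (x, y, θ) = (0.2500, -14.9700, 100.7000°), ρ = 2.13
turn_right(64.5°): centre at ρ to the right, rotate −64.5° → (1.0850, -12.8557, 36.2000°)
turn_left(29.0°): centre at ρ to the left, rotate +29.0° → (1.7606, -12.0303, 65.2000°)
turn_right(113.8°): centre at ρ to the right, rotate −113.8° → (5.2919, -11.5152, -48.6000° ≡ 311.4000°)
go_straight(4.66): x += 4.66·cos θ, y += 4.66·sin θ → (8.3736, -15.0107, 311.4000°)
turn_right(62.6°): centre at ρ to the right, rotate −62.6° → (8.7617, -17.1895, 248.8000°)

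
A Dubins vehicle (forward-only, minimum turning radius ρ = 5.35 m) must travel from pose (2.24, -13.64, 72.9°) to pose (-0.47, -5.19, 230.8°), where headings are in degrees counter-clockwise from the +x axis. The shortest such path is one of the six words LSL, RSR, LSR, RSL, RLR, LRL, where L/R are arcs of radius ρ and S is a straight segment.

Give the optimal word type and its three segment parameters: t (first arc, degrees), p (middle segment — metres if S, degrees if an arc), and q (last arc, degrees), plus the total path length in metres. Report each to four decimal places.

Let ψ = atan2(Δy, Δx) = atan2(8.45, -2.71) = 107.7816° be the start→goal bearing.
Normalize: d = |goal − start| / ρ = 8.873928/5.35 = 1.658678, α = (θ_start − ψ) mod 360° = 325.1184° = 5.674387 rad, β = (θ_goal − ψ) mod 360° = 123.0184° = 2.147077 rad.
Common terms: sin α = -0.571882, cos α = 0.820336, sin β = 0.838495, cos β = -0.544909, cos(α−β) = -0.926529, d² = 2.751213. Work in radians in the unit-radius frame; every candidate has L = ρ·(t + p + q).
LSL: p² = 2 + d² − 2cos(α−β) + 2d(sin α − sin β) = 1.925546; p = √p² = 1.387641; φ = atan2(cos β − cos α, d + sin α − sin β) = -1.390890 rad; t = (φ − α) mod 2π = 5.501094 rad, q = (β − φ) mod 2π = 3.537967 rad → L = 5.35·(5.501094 + 1.387641 + 3.537967) = 5.35·10.426701 = 55.782849 m
RSR: p² = 2 + d² − 2cos(α−β) + 2d(sin β − sin α) = 11.282995; p = √p² = 3.359017; φ = atan2(cos α − cos β, d − sin α + sin β) = 0.418556 rad; t = (α − φ) mod 2π = 5.255831 rad, q = (φ − β) mod 2π = 4.554665 rad → L = 5.35·(5.255831 + 3.359017 + 4.554665) = 5.35·13.169513 = 70.456893 m
LSR: p² = d² − 2 + 2cos(α−β) + 2d(sin α + sin β) = -0.217393 < 0 → infeasible
RSL: p² = d² − 2 + 2cos(α−β) − 2d(sin α + sin β) = -1.986295 < 0 → infeasible
RLR: c = (6 − d² + 2cos(α−β) + 2d(sin α − sin β))/8 = -0.410374; p = 2π − arccos c = 4.289524 rad; φ = atan2(cos α − cos β, d − sin α + sin β) = 0.418556 rad; t = (α − φ + p/2) mod 2π = 1.117408 rad, q = (α − β − t + p) mod 2π = 0.416242 rad → L = 5.35·(1.117408 + 4.289524 + 0.416242) = 5.35·5.823174 = 31.153981 m
LRL: c = (6 − d² + 2cos(α−β) − 2d(sin α − sin β))/8 = 0.759307; p = 2π − arccos c = 5.574636 rad; φ = atan2(cos β − cos α, d + sin α − sin β) = -1.390890 rad; t = (φ − α + p/2) mod 2π = 2.005226 rad, q = (β − α − t + p) mod 2π = 0.042099 rad → L = 5.35·(2.005226 + 5.574636 + 0.042099) = 5.35·7.621962 = 40.777495 m
Shortest: RLR with L = 31.153981 m ≈ 31.1540 m
Convert RLR to answer units (arcs ×180/π): t = 1.117408·180/π = 64.0228°, p = 4.289524·180/π = 245.7716°, q = 0.416242·180/π = 23.8489°, L = 31.1540 m.

RLR: t = 64.0228°, p = 245.7716°, q = 23.8489°, L = 31.1540 m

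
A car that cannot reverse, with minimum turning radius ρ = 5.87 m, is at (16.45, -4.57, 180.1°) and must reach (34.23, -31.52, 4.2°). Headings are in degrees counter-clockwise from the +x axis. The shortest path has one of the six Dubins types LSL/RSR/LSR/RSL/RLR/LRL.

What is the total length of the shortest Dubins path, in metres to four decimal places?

Let ψ = atan2(Δy, Δx) = atan2(-26.95, 17.78) = -56.5856° be the start→goal bearing.
Normalize: d = |goal − start| / ρ = 32.286698/5.87 = 5.500289, α = (θ_start − ψ) mod 360° = 236.6856° = 4.130942 rad, β = (θ_goal − ψ) mod 360° = 60.7856° = 1.060908 rad.
Common terms: sin α = -0.835669, cos α = -0.549233, sin β = 0.872799, cos β = 0.488080, cos(α−β) = -0.997441, d² = 30.253183. Work in radians in the unit-radius frame; every candidate has L = ρ·(t + p + q).
LSL: p² = 2 + d² − 2cos(α−β) + 2d(sin α − sin β) = 15.453928; p = √p² = 3.931148; φ = atan2(cos β − cos α, d + sin α − sin β) = 0.267032 rad; t = (φ − α) mod 2π = 2.419276 rad, q = (β − φ) mod 2π = 0.793876 rad → L = 5.87·(2.419276 + 3.931148 + 0.793876) = 5.87·7.144300 = 41.937038 m
RSR: p² = 2 + d² − 2cos(α−β) + 2d(sin β − sin α) = 53.042201; p = √p² = 7.283008; φ = atan2(cos α − cos β, d − sin α + sin β) = -0.142915 rad; t = (α − φ) mod 2π = 4.273857 rad, q = (φ − β) mod 2π = 5.079362 rad → L = 5.87·(4.273857 + 7.283008 + 5.079362) = 5.87·16.636227 = 97.654653 m
LSR: p² = d² − 2 + 2cos(α−β) + 2d(sin α + sin β) = 26.666754; p = √p² = 5.163986; φ = atan2(−cos α − cos β, d + sin α + sin β) − atan2(−2, p) = 0.380552 rad; t = (φ − α) mod 2π = 2.532795 rad, q = (φ − β) mod 2π = 5.602829 rad → L = 5.87·(2.532795 + 5.163986 + 5.602829) = 5.87·13.299610 = 78.068710 m
RSL: p² = d² − 2 + 2cos(α−β) − 2d(sin α + sin β) = 25.849848; p = √p² = 5.084275; φ = atan2(cos α + cos β, d − sin α − sin β) − atan2(2, p) = -0.385971 rad; t = (α − φ) mod 2π = 4.516913 rad, q = (β − φ) mod 2π = 1.446879 rad → L = 5.87·(4.516913 + 5.084275 + 1.446879) = 5.87·11.048067 = 64.852153 m
RLR: c = (6 − d² + 2cos(α−β) + 2d(sin α − sin β))/8 = -5.630275, |c| > 1 → infeasible
LRL: c = (6 − d² + 2cos(α−β) − 2d(sin α − sin β))/8 = -0.931741; p = 2π − arccos c = 3.513211 rad; φ = atan2(cos β − cos α, d + sin α − sin β) = 0.267032 rad; t = (φ − α + p/2) mod 2π = 4.175881 rad, q = (β − α − t + p) mod 2π = 2.550481 rad → L = 5.87·(4.175881 + 3.513211 + 2.550481) = 5.87·10.239573 = 60.106292 m
Shortest: LSL with L = 41.937038 m ≈ 41.9370 m

41.9370 m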